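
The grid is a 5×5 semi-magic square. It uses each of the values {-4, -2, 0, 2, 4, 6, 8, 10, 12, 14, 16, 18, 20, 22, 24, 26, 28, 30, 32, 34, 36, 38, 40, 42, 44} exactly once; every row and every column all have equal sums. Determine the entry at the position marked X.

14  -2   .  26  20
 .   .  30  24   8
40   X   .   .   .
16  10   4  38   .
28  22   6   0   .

34

The 25 entries sum to 500, so each line sums to 500/5 = 100.
From row 1, 100 − (14 + (-2) + 26 + 20) gives (1,3) = 42.
The remaining cell in row 4 is (4,5) = 100 − 68 = 32.
The remaining cell in row 5 is (5,5) = 100 − 56 = 44.
Column 1: 14 + 40 + 16 + 28 + ? = 100, so (2,1) = 2.
Column 3 must total 100; the given cells sum to 82, so (3,3) = 18.
From column 4, 100 − (26 + 24 + 38 + 0) gives (3,4) = 12.
The remaining cell in column 5 is (3,5) = 100 − 104 = -4.
Row 2 must total 100; the given cells sum to 64, so (2,2) = 36.
The remaining cell in row 3 is (3,2) = 100 − 66 = 34.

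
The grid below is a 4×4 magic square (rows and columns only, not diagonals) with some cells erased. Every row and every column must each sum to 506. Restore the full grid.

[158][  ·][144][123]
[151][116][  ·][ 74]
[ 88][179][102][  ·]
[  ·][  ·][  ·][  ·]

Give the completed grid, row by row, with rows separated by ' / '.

The remaining cell in row 1 is (1,2) = 506 − 425 = 81.
Row 2 must total 506; the given cells sum to 341, so (2,3) = 165.
The remaining cell in row 3 is (3,4) = 506 − 369 = 137.
Column 1: 158 + 151 + 88 + ? = 506, so (4,1) = 109.
Column 2 needs 506; the known cells sum to 376, so (4,2) = 130.
From column 3, 506 − (144 + 165 + 102) gives (4,3) = 95.
Column 4 needs 506; the known cells sum to 334, so (4,4) = 172.

158 81 144 123 / 151 116 165 74 / 88 179 102 137 / 109 130 95 172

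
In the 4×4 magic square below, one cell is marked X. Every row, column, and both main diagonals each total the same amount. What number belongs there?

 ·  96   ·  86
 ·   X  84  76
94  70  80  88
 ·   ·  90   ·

Row 3 is complete and sums to 332; that is the magic constant.
Column 3 needs 332; the known cells sum to 254, so (1,3) = 78.
From column 4, 332 − (86 + 76 + 88) gives (4,4) = 82.
The remaining cell in anti-diagonal is (4,1) = 332 − 240 = 92.
From row 1, 332 − (96 + 78 + 86) gives (1,1) = 72.
Using row 4: 92 + 90 + 82 + ? → (4,2) = 332 − 264 = 68.
Column 1: 72 + 94 + 92 + ? = 332, so (2,1) = 74.
Column 2 must total 332; the given cells sum to 234, so (2,2) = 98.

98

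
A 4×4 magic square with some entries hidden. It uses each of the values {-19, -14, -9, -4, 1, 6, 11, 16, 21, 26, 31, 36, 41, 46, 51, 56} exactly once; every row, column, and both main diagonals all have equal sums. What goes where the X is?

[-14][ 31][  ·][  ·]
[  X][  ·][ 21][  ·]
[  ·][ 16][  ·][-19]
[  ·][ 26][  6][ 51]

The 16 entries sum to 296, so each line sums to 296/4 = 74.
Row 4 needs 74; the known cells sum to 83, so (4,1) = -9.
Column 2 must total 74; the given cells sum to 73, so (2,2) = 1.
Using main diagonal: -14 + 1 + 51 + ? → (3,3) = 74 − 38 = 36.
The remaining cell in anti-diagonal is (1,4) = 74 − 28 = 46.
From row 1, 74 − (-14 + 31 + 46) gives (1,3) = 11.
From row 3, 74 − (16 + 36 + (-19)) gives (3,1) = 41.
From column 1, 74 − (-14 + 41 + (-9)) gives (2,1) = 56.

56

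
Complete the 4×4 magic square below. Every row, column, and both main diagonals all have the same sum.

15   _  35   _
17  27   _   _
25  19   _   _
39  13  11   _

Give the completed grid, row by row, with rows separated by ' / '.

15 37 35 9 / 17 27 29 23 / 25 19 21 31 / 39 13 11 33

Column 1 is already complete: 15 + 17 + 25 + 39 = 96, so that is the magic constant.
Row 4 must total 96; the given cells sum to 63, so (4,4) = 33.
Column 2: 27 + 19 + 13 + ? = 96, so (1,2) = 37.
Main diagonal needs 96; the known cells sum to 75, so (3,3) = 21.
From row 1, 96 − (15 + 37 + 35) gives (1,4) = 9.
Using row 3: 25 + 19 + 21 + ? → (3,4) = 96 − 65 = 31.
Column 3 needs 96; the known cells sum to 67, so (2,3) = 29.
Column 4 needs 96; the known cells sum to 73, so (2,4) = 23.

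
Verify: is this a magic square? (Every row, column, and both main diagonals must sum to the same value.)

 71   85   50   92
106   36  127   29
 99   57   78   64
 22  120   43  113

Yes

Row 1: 71 + 85 + 50 + 92 = 298.
Row 2: 106 + 36 + 127 + 29 = 298.
Row 3: 99 + 57 + 78 + 64 = 298.
Row 4: 22 + 120 + 43 + 113 = 298.
Column 1: 71 + 106 + 99 + 22 = 298.
Column 2: 85 + 36 + 57 + 120 = 298.
Column 3: 50 + 127 + 78 + 43 = 298.
Column 4: 92 + 29 + 64 + 113 = 298.
Main diagonal: 71 + 36 + 78 + 113 = 298.
Anti-diagonal: 92 + 127 + 57 + 22 = 298.
All lines sum to 298.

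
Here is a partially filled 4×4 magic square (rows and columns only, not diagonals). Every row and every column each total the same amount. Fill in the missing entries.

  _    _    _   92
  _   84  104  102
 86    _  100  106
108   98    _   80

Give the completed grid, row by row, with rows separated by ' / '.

96 110 82 92 / 90 84 104 102 / 86 88 100 106 / 108 98 94 80

Column 4 is already complete: 92 + 102 + 106 + 80 = 380, so that is the magic constant.
Row 2 must total 380; the given cells sum to 290, so (2,1) = 90.
Row 3: 86 + 100 + 106 + ? = 380, so (3,2) = 88.
Row 4: 108 + 98 + 80 + ? = 380, so (4,3) = 94.
The remaining cell in column 1 is (1,1) = 380 − 284 = 96.
Column 2 must total 380; the given cells sum to 270, so (1,2) = 110.
Column 3 must total 380; the given cells sum to 298, so (1,3) = 82.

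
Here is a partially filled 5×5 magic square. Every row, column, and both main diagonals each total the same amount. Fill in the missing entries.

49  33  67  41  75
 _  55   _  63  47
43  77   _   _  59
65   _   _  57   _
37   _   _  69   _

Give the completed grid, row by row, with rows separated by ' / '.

49 33 67 41 75 / 71 55 29 63 47 / 43 77 51 35 59 / 65 39 73 57 31 / 37 61 45 69 53

Row 1 is already complete: 49 + 33 + 67 + 41 + 75 = 265, so that is the magic constant.
Using column 1: 49 + 43 + 65 + 37 + ? → (2,1) = 265 − 194 = 71.
Column 4: 41 + 63 + 57 + 69 + ? = 265, so (3,4) = 35.
The remaining cell in row 2 is (2,3) = 265 − 236 = 29.
The remaining cell in row 3 is (3,3) = 265 − 214 = 51.
Main diagonal needs 265; the known cells sum to 212, so (5,5) = 53.
The remaining cell in anti-diagonal is (4,2) = 265 − 226 = 39.
Using column 2: 33 + 55 + 77 + 39 + ? → (5,2) = 265 − 204 = 61.
Column 5: 75 + 47 + 59 + 53 + ? = 265, so (4,5) = 31.
Row 4: 65 + 39 + 57 + 31 + ? = 265, so (4,3) = 73.
Row 5 must total 265; the given cells sum to 220, so (5,3) = 45.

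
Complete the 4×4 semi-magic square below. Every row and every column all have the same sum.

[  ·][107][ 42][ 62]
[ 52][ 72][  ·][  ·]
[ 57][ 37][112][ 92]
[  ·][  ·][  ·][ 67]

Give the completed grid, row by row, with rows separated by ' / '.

Row 3 is already complete: 57 + 37 + 112 + 92 = 298, so that is the magic constant.
Row 1: 107 + 42 + 62 + ? = 298, so (1,1) = 87.
Column 1: 87 + 52 + 57 + ? = 298, so (4,1) = 102.
Column 2 must total 298; the given cells sum to 216, so (4,2) = 82.
Column 4 must total 298; the given cells sum to 221, so (2,4) = 77.
Row 2 must total 298; the given cells sum to 201, so (2,3) = 97.
Row 4: 102 + 82 + 67 + ? = 298, so (4,3) = 47.

87 107 42 62 / 52 72 97 77 / 57 37 112 92 / 102 82 47 67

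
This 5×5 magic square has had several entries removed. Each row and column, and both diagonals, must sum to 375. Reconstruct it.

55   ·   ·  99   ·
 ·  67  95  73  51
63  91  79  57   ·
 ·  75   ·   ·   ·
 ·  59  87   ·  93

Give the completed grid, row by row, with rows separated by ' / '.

55 83 61 99 77 / 89 67 95 73 51 / 63 91 79 57 85 / 97 75 53 81 69 / 71 59 87 65 93

Row 2: 67 + 95 + 73 + 51 + ? = 375, so (2,1) = 89.
Row 3: 63 + 91 + 79 + 57 + ? = 375, so (3,5) = 85.
Column 2 must total 375; the given cells sum to 292, so (1,2) = 83.
Main diagonal: 55 + 67 + 79 + 93 + ? = 375, so (4,4) = 81.
Column 4 needs 375; the known cells sum to 310, so (5,4) = 65.
From row 5, 375 − (59 + 87 + 65 + 93) gives (5,1) = 71.
Column 1 must total 375; the given cells sum to 278, so (4,1) = 97.
Anti-diagonal needs 375; the known cells sum to 298, so (1,5) = 77.
From row 1, 375 − (55 + 83 + 99 + 77) gives (1,3) = 61.
Column 3 must total 375; the given cells sum to 322, so (4,3) = 53.
Using column 5: 77 + 51 + 85 + 93 + ? → (4,5) = 375 − 306 = 69.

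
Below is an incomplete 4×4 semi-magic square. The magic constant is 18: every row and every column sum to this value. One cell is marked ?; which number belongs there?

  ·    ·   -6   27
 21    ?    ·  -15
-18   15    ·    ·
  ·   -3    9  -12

Row 4 needs 18; the known cells sum to -6, so (4,1) = 24.
Column 1: 21 + (-18) + 24 + ? = 18, so (1,1) = -9.
Column 4 needs 18; the known cells sum to 0, so (3,4) = 18.
Row 1 needs 18; the known cells sum to 12, so (1,2) = 6.
From row 3, 18 − (-18 + 15 + 18) gives (3,3) = 3.
Column 2 must total 18; the given cells sum to 18, so (2,2) = 0.

0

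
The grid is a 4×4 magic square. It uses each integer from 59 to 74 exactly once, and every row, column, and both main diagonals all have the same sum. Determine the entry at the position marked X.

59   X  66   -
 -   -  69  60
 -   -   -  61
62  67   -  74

The entries are 59 through 74, which sum to 1064, so each line sums to 1064/4 = 266.
From row 4, 266 − (62 + 67 + 74) gives (4,3) = 63.
Column 3: 66 + 69 + 63 + ? = 266, so (3,3) = 68.
Column 4 must total 266; the given cells sum to 195, so (1,4) = 71.
The remaining cell in main diagonal is (2,2) = 266 − 201 = 65.
Using anti-diagonal: 71 + 69 + 62 + ? → (3,2) = 266 − 202 = 64.
The remaining cell in row 1 is (1,2) = 266 − 196 = 70.

70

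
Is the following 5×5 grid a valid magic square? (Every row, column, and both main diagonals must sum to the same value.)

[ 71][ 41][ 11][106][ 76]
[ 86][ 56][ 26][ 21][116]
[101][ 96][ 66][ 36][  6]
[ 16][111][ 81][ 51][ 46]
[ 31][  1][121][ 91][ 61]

Row 1: 71 + 41 + 11 + 106 + 76 = 305.
Row 2: 86 + 56 + 26 + 21 + 116 = 305.
Row 3: 101 + 96 + 66 + 36 + 6 = 305.
Row 4: 16 + 111 + 81 + 51 + 46 = 305.
Row 5: 31 + 1 + 121 + 91 + 61 = 305.
Column 1: 71 + 86 + 101 + 16 + 31 = 305.
Column 2: 41 + 56 + 96 + 111 + 1 = 305.
Column 3: 11 + 26 + 66 + 81 + 121 = 305.
Column 4: 106 + 21 + 36 + 51 + 91 = 305.
Column 5: 76 + 116 + 6 + 46 + 61 = 305.
Main diagonal: 71 + 56 + 66 + 51 + 61 = 305.
Anti-diagonal: 76 + 21 + 66 + 111 + 31 = 305.
All lines sum to 305.

Yes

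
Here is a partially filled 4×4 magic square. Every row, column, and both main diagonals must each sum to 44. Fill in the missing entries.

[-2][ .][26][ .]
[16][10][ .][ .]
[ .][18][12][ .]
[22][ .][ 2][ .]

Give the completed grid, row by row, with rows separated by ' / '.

-2 20 26 0 / 16 10 4 14 / 8 18 12 6 / 22 -4 2 24

Using column 1: -2 + 16 + 22 + ? → (3,1) = 44 − 36 = 8.
Column 3 needs 44; the known cells sum to 40, so (2,3) = 4.
Using main diagonal: -2 + 10 + 12 + ? → (4,4) = 44 − 20 = 24.
Anti-diagonal must total 44; the given cells sum to 44, so (1,4) = 0.
Row 1 must total 44; the given cells sum to 24, so (1,2) = 20.
Row 2 needs 44; the known cells sum to 30, so (2,4) = 14.
Using row 3: 8 + 18 + 12 + ? → (3,4) = 44 − 38 = 6.
Using row 4: 22 + 2 + 24 + ? → (4,2) = 44 − 48 = -4.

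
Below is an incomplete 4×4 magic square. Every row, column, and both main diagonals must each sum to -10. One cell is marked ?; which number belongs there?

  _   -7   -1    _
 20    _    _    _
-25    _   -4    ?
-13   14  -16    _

Row 4: -13 + 14 + (-16) + ? = -10, so (4,4) = 5.
The remaining cell in column 1 is (1,1) = -10 − (-18) = 8.
Column 3 needs -10; the known cells sum to -21, so (2,3) = 11.
The remaining cell in main diagonal is (2,2) = -10 − 9 = -19.
Row 1 must total -10; the given cells sum to 0, so (1,4) = -10.
Row 2 must total -10; the given cells sum to 12, so (2,4) = -22.
Using column 2: -7 + (-19) + 14 + ? → (3,2) = -10 − (-12) = 2.
The remaining cell in column 4 is (3,4) = -10 − (-27) = 17.

17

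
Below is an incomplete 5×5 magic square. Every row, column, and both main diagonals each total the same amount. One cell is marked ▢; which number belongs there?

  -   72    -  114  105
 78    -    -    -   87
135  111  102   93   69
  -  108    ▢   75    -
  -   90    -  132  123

84

Row 3 is complete and sums to 510; that is the magic constant.
Column 2 needs 510; the known cells sum to 381, so (2,2) = 129.
Using column 4: 114 + 93 + 75 + 132 + ? → (2,4) = 510 − 414 = 96.
Column 5 needs 510; the known cells sum to 384, so (4,5) = 126.
The remaining cell in main diagonal is (1,1) = 510 − 429 = 81.
Anti-diagonal: 105 + 96 + 102 + 108 + ? = 510, so (5,1) = 99.
From row 1, 510 − (81 + 72 + 114 + 105) gives (1,3) = 138.
The remaining cell in row 2 is (2,3) = 510 − 390 = 120.
Row 5 must total 510; the given cells sum to 444, so (5,3) = 66.
Column 1 needs 510; the known cells sum to 393, so (4,1) = 117.
The remaining cell in column 3 is (4,3) = 510 − 426 = 84.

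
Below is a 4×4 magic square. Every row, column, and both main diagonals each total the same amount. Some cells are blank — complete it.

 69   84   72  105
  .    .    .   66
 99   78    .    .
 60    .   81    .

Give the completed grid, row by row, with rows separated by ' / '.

Row 1 is already complete: 69 + 84 + 72 + 105 = 330, so that is the magic constant.
From column 1, 330 − (69 + 99 + 60) gives (2,1) = 102.
Anti-diagonal must total 330; the given cells sum to 243, so (2,3) = 87.
Row 2 must total 330; the given cells sum to 255, so (2,2) = 75.
From column 2, 330 − (84 + 75 + 78) gives (4,2) = 93.
The remaining cell in column 3 is (3,3) = 330 − 240 = 90.
Using main diagonal: 69 + 75 + 90 + ? → (4,4) = 330 − 234 = 96.
The remaining cell in row 3 is (3,4) = 330 − 267 = 63.

69 84 72 105 / 102 75 87 66 / 99 78 90 63 / 60 93 81 96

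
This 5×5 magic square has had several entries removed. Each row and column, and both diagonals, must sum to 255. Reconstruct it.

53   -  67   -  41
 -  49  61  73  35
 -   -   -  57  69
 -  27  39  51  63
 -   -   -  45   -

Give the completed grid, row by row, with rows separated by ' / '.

Row 2 must total 255; the given cells sum to 218, so (2,1) = 37.
From row 4, 255 − (27 + 39 + 51 + 63) gives (4,1) = 75.
Column 4: 73 + 57 + 51 + 45 + ? = 255, so (1,4) = 29.
Column 5 needs 255; the known cells sum to 208, so (5,5) = 47.
From main diagonal, 255 − (53 + 49 + 51 + 47) gives (3,3) = 55.
Anti-diagonal needs 255; the known cells sum to 196, so (5,1) = 59.
From row 1, 255 − (53 + 67 + 29 + 41) gives (1,2) = 65.
Column 1 must total 255; the given cells sum to 224, so (3,1) = 31.
Using column 3: 67 + 61 + 55 + 39 + ? → (5,3) = 255 − 222 = 33.
The remaining cell in row 3 is (3,2) = 255 − 212 = 43.
Row 5 must total 255; the given cells sum to 184, so (5,2) = 71.

53 65 67 29 41 / 37 49 61 73 35 / 31 43 55 57 69 / 75 27 39 51 63 / 59 71 33 45 47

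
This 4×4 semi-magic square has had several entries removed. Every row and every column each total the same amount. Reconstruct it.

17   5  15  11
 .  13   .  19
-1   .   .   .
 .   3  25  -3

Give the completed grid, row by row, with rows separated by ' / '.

17 5 15 11 / 9 13 7 19 / -1 27 1 21 / 23 3 25 -3

Row 1 is already complete: 17 + 5 + 15 + 11 = 48, so that is the magic constant.
The remaining cell in row 4 is (4,1) = 48 − 25 = 23.
From column 1, 48 − (17 + (-1) + 23) gives (2,1) = 9.
Column 2 must total 48; the given cells sum to 21, so (3,2) = 27.
Column 4: 11 + 19 + (-3) + ? = 48, so (3,4) = 21.
The remaining cell in row 2 is (2,3) = 48 − 41 = 7.
Row 3 must total 48; the given cells sum to 47, so (3,3) = 1.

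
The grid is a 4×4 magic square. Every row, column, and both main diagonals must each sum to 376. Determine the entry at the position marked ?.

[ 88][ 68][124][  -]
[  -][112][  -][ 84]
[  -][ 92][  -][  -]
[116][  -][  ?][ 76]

80

The remaining cell in row 1 is (1,4) = 376 − 280 = 96.
Column 2 needs 376; the known cells sum to 272, so (4,2) = 104.
The remaining cell in column 4 is (3,4) = 376 − 256 = 120.
The remaining cell in main diagonal is (3,3) = 376 − 276 = 100.
Using anti-diagonal: 96 + 92 + 116 + ? → (2,3) = 376 − 304 = 72.
Row 2 needs 376; the known cells sum to 268, so (2,1) = 108.
Using row 3: 92 + 100 + 120 + ? → (3,1) = 376 − 312 = 64.
From row 4, 376 − (116 + 104 + 76) gives (4,3) = 80.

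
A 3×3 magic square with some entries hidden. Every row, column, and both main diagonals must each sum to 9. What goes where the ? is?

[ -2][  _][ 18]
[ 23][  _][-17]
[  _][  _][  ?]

8

Row 1: -2 + 18 + ? = 9, so (1,2) = -7.
Row 2 needs 9; the known cells sum to 6, so (2,2) = 3.
From column 1, 9 − (-2 + 23) gives (3,1) = -12.
Column 2 needs 9; the known cells sum to -4, so (3,2) = 13.
From column 3, 9 − (18 + (-17)) gives (3,3) = 8.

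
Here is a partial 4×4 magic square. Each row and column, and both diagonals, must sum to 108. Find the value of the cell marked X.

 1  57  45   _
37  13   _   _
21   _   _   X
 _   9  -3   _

17

Row 1 must total 108; the given cells sum to 103, so (1,4) = 5.
Using column 1: 1 + 37 + 21 + ? → (4,1) = 108 − 59 = 49.
Using column 2: 57 + 13 + 9 + ? → (3,2) = 108 − 79 = 29.
Using anti-diagonal: 5 + 29 + 49 + ? → (2,3) = 108 − 83 = 25.
From row 2, 108 − (37 + 13 + 25) gives (2,4) = 33.
From row 4, 108 − (49 + 9 + (-3)) gives (4,4) = 53.
Column 3: 45 + 25 + (-3) + ? = 108, so (3,3) = 41.
Column 4 must total 108; the given cells sum to 91, so (3,4) = 17.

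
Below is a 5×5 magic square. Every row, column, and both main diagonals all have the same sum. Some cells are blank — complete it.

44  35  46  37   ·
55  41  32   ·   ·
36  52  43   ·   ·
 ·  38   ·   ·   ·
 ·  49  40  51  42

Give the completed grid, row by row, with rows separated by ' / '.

Column 2 is already complete: 35 + 41 + 52 + 38 + 49 = 215, so that is the magic constant.
Row 1: 44 + 35 + 46 + 37 + ? = 215, so (1,5) = 53.
Row 5 must total 215; the given cells sum to 182, so (5,1) = 33.
Using column 1: 44 + 55 + 36 + 33 + ? → (4,1) = 215 − 168 = 47.
Column 3: 46 + 32 + 43 + 40 + ? = 215, so (4,3) = 54.
Main diagonal must total 215; the given cells sum to 170, so (4,4) = 45.
Using anti-diagonal: 53 + 43 + 38 + 33 + ? → (2,4) = 215 − 167 = 48.
Row 2 must total 215; the given cells sum to 176, so (2,5) = 39.
Row 4: 47 + 38 + 54 + 45 + ? = 215, so (4,5) = 31.
From column 4, 215 − (37 + 48 + 45 + 51) gives (3,4) = 34.
Column 5 must total 215; the given cells sum to 165, so (3,5) = 50.

44 35 46 37 53 / 55 41 32 48 39 / 36 52 43 34 50 / 47 38 54 45 31 / 33 49 40 51 42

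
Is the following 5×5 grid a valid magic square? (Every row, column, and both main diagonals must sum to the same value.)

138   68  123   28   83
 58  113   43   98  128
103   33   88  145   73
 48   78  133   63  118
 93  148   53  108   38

Row 1: 138 + 68 + 123 + 28 + 83 = 440.
Row 2: 58 + 113 + 43 + 98 + 128 = 440.
Row 3: 103 + 33 + 88 + 145 + 73 = 442.
Row 4: 48 + 78 + 133 + 63 + 118 = 440.
Row 5: 93 + 148 + 53 + 108 + 38 = 440.
Column 1: 138 + 58 + 103 + 48 + 93 = 440.
Column 2: 68 + 113 + 33 + 78 + 148 = 440.
Column 3: 123 + 43 + 88 + 133 + 53 = 440.
Column 4: 28 + 98 + 145 + 63 + 108 = 442.
Column 5: 83 + 128 + 73 + 118 + 38 = 440.
Main diagonal: 138 + 113 + 88 + 63 + 38 = 440.
Anti-diagonal: 83 + 98 + 88 + 78 + 93 = 440.

No — anti-diagonal sums to 440 but column 4 sums to 442.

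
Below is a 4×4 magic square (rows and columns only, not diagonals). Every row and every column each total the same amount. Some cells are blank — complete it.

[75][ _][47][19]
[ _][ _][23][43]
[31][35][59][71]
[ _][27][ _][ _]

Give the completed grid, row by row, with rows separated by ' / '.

75 55 47 19 / 51 79 23 43 / 31 35 59 71 / 39 27 67 63

Row 3 is already complete: 31 + 35 + 59 + 71 = 196, so that is the magic constant.
Using row 1: 75 + 47 + 19 + ? → (1,2) = 196 − 141 = 55.
Column 2 must total 196; the given cells sum to 117, so (2,2) = 79.
Column 3: 47 + 23 + 59 + ? = 196, so (4,3) = 67.
The remaining cell in column 4 is (4,4) = 196 − 133 = 63.
The remaining cell in row 2 is (2,1) = 196 − 145 = 51.
Using row 4: 27 + 67 + 63 + ? → (4,1) = 196 − 157 = 39.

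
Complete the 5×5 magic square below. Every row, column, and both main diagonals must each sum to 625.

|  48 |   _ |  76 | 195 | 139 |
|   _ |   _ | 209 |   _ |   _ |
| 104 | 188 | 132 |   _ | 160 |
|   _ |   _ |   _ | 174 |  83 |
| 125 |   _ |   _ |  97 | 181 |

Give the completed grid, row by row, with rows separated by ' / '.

48 167 76 195 139 / 146 90 209 118 62 / 104 188 132 41 160 / 202 111 55 174 83 / 125 69 153 97 181

Row 1 needs 625; the known cells sum to 458, so (1,2) = 167.
The remaining cell in row 3 is (3,4) = 625 − 584 = 41.
Column 4: 195 + 41 + 174 + 97 + ? = 625, so (2,4) = 118.
Column 5: 139 + 160 + 83 + 181 + ? = 625, so (2,5) = 62.
Main diagonal must total 625; the given cells sum to 535, so (2,2) = 90.
Anti-diagonal needs 625; the known cells sum to 514, so (4,2) = 111.
Row 2 needs 625; the known cells sum to 479, so (2,1) = 146.
From column 1, 625 − (48 + 146 + 104 + 125) gives (4,1) = 202.
Column 2: 167 + 90 + 188 + 111 + ? = 625, so (5,2) = 69.
Using row 4: 202 + 111 + 174 + 83 + ? → (4,3) = 625 − 570 = 55.
Row 5: 125 + 69 + 97 + 181 + ? = 625, so (5,3) = 153.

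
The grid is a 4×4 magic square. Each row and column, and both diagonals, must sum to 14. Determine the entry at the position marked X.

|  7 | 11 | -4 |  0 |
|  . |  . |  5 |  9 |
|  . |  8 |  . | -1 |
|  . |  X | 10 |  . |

-3

Column 3 must total 14; the given cells sum to 11, so (3,3) = 3.
Column 4: 0 + 9 + (-1) + ? = 14, so (4,4) = 6.
Main diagonal: 7 + 3 + 6 + ? = 14, so (2,2) = -2.
From anti-diagonal, 14 − (0 + 5 + 8) gives (4,1) = 1.
Using row 2: -2 + 5 + 9 + ? → (2,1) = 14 − 12 = 2.
From row 3, 14 − (8 + 3 + (-1)) gives (3,1) = 4.
Row 4 needs 14; the known cells sum to 17, so (4,2) = -3.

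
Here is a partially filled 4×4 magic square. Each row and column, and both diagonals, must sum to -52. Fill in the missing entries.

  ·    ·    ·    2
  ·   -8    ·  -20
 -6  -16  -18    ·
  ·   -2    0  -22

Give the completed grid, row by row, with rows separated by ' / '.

From row 3, -52 − (-6 + (-16) + (-18)) gives (3,4) = -12.
The remaining cell in row 4 is (4,1) = -52 − (-24) = -28.
Column 2 needs -52; the known cells sum to -26, so (1,2) = -26.
Main diagonal: -8 + (-18) + (-22) + ? = -52, so (1,1) = -4.
From anti-diagonal, -52 − (2 + (-16) + (-28)) gives (2,3) = -10.
Row 1 must total -52; the given cells sum to -28, so (1,3) = -24.
Row 2 must total -52; the given cells sum to -38, so (2,1) = -14.

-4 -26 -24 2 / -14 -8 -10 -20 / -6 -16 -18 -12 / -28 -2 0 -22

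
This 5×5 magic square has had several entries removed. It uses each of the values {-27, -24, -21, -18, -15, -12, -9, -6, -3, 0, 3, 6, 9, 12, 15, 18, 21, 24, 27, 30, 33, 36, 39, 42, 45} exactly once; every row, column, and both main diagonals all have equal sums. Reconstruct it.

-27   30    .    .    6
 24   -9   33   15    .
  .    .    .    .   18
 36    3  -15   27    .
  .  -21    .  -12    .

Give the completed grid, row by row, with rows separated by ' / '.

The 25 entries sum to 225, so each line sums to 225/5 = 45.
Row 2 must total 45; the given cells sum to 63, so (2,5) = -18.
From row 4, 45 − (36 + 3 + (-15) + 27) gives (4,5) = -6.
Column 2 needs 45; the known cells sum to 3, so (3,2) = 42.
Column 5 needs 45; the known cells sum to 0, so (5,5) = 45.
Main diagonal: -27 + (-9) + 27 + 45 + ? = 45, so (3,3) = 9.
Using anti-diagonal: 6 + 15 + 9 + 3 + ? → (5,1) = 45 − 33 = 12.
From row 5, 45 − (12 + (-21) + (-12) + 45) gives (5,3) = 21.
Column 1 needs 45; the known cells sum to 45, so (3,1) = 0.
From column 3, 45 − (33 + 9 + (-15) + 21) gives (1,3) = -3.
From row 1, 45 − (-27 + 30 + (-3) + 6) gives (1,4) = 39.
Row 3: 0 + 42 + 9 + 18 + ? = 45, so (3,4) = -24.

-27 30 -3 39 6 / 24 -9 33 15 -18 / 0 42 9 -24 18 / 36 3 -15 27 -6 / 12 -21 21 -12 45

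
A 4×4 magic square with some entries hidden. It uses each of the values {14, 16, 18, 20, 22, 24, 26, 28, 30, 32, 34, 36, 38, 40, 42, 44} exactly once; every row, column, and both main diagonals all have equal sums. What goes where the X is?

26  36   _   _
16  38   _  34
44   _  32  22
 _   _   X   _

42

The 16 entries sum to 464, so each line sums to 464/4 = 116.
Using row 2: 16 + 38 + 34 + ? → (2,3) = 116 − 88 = 28.
From row 3, 116 − (44 + 32 + 22) gives (3,2) = 18.
Column 1 must total 116; the given cells sum to 86, so (4,1) = 30.
The remaining cell in column 2 is (4,2) = 116 − 92 = 24.
Main diagonal must total 116; the given cells sum to 96, so (4,4) = 20.
Using anti-diagonal: 28 + 18 + 30 + ? → (1,4) = 116 − 76 = 40.
Row 1: 26 + 36 + 40 + ? = 116, so (1,3) = 14.
Using row 4: 30 + 24 + 20 + ? → (4,3) = 116 − 74 = 42.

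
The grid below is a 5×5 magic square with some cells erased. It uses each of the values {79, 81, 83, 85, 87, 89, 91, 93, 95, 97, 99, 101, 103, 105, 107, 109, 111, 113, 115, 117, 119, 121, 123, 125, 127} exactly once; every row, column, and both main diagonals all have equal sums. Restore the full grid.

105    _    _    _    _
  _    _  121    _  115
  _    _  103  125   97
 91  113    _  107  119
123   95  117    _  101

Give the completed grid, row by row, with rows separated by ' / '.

105 127 89 111 83 / 87 99 121 93 115 / 109 81 103 125 97 / 91 113 85 107 119 / 123 95 117 79 101

The 25 entries sum to 2575, so each line sums to 2575/5 = 515.
Using row 4: 91 + 113 + 107 + 119 + ? → (4,3) = 515 − 430 = 85.
Row 5 needs 515; the known cells sum to 436, so (5,4) = 79.
Column 3: 121 + 103 + 85 + 117 + ? = 515, so (1,3) = 89.
Using column 5: 115 + 97 + 119 + 101 + ? → (1,5) = 515 − 432 = 83.
The remaining cell in main diagonal is (2,2) = 515 − 416 = 99.
From anti-diagonal, 515 − (83 + 103 + 113 + 123) gives (2,4) = 93.
The remaining cell in row 2 is (2,1) = 515 − 428 = 87.
Column 1 must total 515; the given cells sum to 406, so (3,1) = 109.
Column 4 must total 515; the given cells sum to 404, so (1,4) = 111.
The remaining cell in row 1 is (1,2) = 515 − 388 = 127.
Using row 3: 109 + 103 + 125 + 97 + ? → (3,2) = 515 − 434 = 81.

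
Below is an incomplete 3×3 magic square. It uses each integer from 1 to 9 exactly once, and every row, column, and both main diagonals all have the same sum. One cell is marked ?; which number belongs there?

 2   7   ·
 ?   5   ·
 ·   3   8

9

The entries are 1 through 9, which sum to 45, so each line sums to 45/3 = 15.
From row 1, 15 − (2 + 7) gives (1,3) = 6.
Row 3 must total 15; the given cells sum to 11, so (3,1) = 4.
Using column 1: 2 + 4 + ? → (2,1) = 15 − 6 = 9.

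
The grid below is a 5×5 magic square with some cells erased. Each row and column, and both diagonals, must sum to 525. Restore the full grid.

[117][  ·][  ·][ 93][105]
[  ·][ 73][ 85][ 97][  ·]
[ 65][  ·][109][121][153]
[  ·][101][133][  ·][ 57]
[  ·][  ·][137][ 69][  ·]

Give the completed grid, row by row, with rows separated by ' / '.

117 149 61 93 105 / 141 73 85 97 129 / 65 77 109 121 153 / 89 101 133 145 57 / 113 125 137 69 81

The remaining cell in row 3 is (3,2) = 525 − 448 = 77.
Column 3 needs 525; the known cells sum to 464, so (1,3) = 61.
The remaining cell in column 4 is (4,4) = 525 − 380 = 145.
Main diagonal must total 525; the given cells sum to 444, so (5,5) = 81.
The remaining cell in anti-diagonal is (5,1) = 525 − 412 = 113.
Row 1: 117 + 61 + 93 + 105 + ? = 525, so (1,2) = 149.
Using row 4: 101 + 133 + 145 + 57 + ? → (4,1) = 525 − 436 = 89.
Row 5 must total 525; the given cells sum to 400, so (5,2) = 125.
Column 1 must total 525; the given cells sum to 384, so (2,1) = 141.
Column 5 needs 525; the known cells sum to 396, so (2,5) = 129.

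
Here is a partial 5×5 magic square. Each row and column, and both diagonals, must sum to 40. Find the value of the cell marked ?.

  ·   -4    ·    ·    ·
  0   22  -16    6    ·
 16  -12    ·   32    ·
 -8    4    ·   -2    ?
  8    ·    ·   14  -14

20

Row 2 must total 40; the given cells sum to 12, so (2,5) = 28.
The remaining cell in column 1 is (1,1) = 40 − 16 = 24.
The remaining cell in column 2 is (5,2) = 40 − 10 = 30.
From column 4, 40 − (6 + 32 + (-2) + 14) gives (1,4) = -10.
From main diagonal, 40 − (24 + 22 + (-2) + (-14)) gives (3,3) = 10.
Using anti-diagonal: 6 + 10 + 4 + 8 + ? → (1,5) = 40 − 28 = 12.
Using row 1: 24 + (-4) + (-10) + 12 + ? → (1,3) = 40 − 22 = 18.
Row 3: 16 + (-12) + 10 + 32 + ? = 40, so (3,5) = -6.
The remaining cell in row 5 is (5,3) = 40 − 38 = 2.
From column 3, 40 − (18 + (-16) + 10 + 2) gives (4,3) = 26.
Column 5: 12 + 28 + (-6) + (-14) + ? = 40, so (4,5) = 20.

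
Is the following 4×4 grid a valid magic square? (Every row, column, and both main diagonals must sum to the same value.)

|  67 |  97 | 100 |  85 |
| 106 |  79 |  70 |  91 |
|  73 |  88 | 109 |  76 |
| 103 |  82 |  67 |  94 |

Row 1: 67 + 97 + 100 + 85 = 349.
Row 2: 106 + 79 + 70 + 91 = 346.
Row 3: 73 + 88 + 109 + 76 = 346.
Row 4: 103 + 82 + 67 + 94 = 346.
Column 1: 67 + 106 + 73 + 103 = 349.
Column 2: 97 + 79 + 88 + 82 = 346.
Column 3: 100 + 70 + 109 + 67 = 346.
Column 4: 85 + 91 + 76 + 94 = 346.
Main diagonal: 67 + 79 + 109 + 94 = 349.
Anti-diagonal: 85 + 70 + 88 + 103 = 346.

No — column 1 sums to 349 but anti-diagonal sums to 346.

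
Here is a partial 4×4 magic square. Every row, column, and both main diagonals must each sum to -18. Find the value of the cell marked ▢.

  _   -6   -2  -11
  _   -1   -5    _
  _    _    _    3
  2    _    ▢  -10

Row 1 must total -18; the given cells sum to -19, so (1,1) = 1.
Column 4 must total -18; the given cells sum to -18, so (2,4) = 0.
Main diagonal: 1 + (-1) + (-10) + ? = -18, so (3,3) = -8.
Anti-diagonal must total -18; the given cells sum to -14, so (3,2) = -4.
Row 2: -1 + (-5) + 0 + ? = -18, so (2,1) = -12.
Row 3 must total -18; the given cells sum to -9, so (3,1) = -9.
Column 2 must total -18; the given cells sum to -11, so (4,2) = -7.
From column 3, -18 − (-2 + (-5) + (-8)) gives (4,3) = -3.

-3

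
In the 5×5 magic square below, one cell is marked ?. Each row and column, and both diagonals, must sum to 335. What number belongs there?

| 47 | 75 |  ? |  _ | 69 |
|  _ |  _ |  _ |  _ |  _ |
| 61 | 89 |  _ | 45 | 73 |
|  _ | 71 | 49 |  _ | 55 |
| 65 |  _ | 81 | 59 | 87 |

The remaining cell in row 3 is (3,3) = 335 − 268 = 67.
The remaining cell in row 5 is (5,2) = 335 − 292 = 43.
Column 2 needs 335; the known cells sum to 278, so (2,2) = 57.
The remaining cell in column 5 is (2,5) = 335 − 284 = 51.
Main diagonal: 47 + 57 + 67 + 87 + ? = 335, so (4,4) = 77.
Anti-diagonal must total 335; the given cells sum to 272, so (2,4) = 63.
Row 4 must total 335; the given cells sum to 252, so (4,1) = 83.
Column 1 needs 335; the known cells sum to 256, so (2,1) = 79.
Column 4: 63 + 45 + 77 + 59 + ? = 335, so (1,4) = 91.
From row 1, 335 − (47 + 75 + 91 + 69) gives (1,3) = 53.

53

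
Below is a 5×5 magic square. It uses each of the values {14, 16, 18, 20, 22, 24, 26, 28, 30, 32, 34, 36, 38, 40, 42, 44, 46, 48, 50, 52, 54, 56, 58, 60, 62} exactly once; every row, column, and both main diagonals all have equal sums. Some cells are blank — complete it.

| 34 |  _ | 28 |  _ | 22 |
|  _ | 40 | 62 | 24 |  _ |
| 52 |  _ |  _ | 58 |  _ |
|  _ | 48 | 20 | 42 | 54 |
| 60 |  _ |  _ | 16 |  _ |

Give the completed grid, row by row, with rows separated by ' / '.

The 25 entries sum to 950, so each line sums to 950/5 = 190.
Using row 4: 48 + 20 + 42 + 54 + ? → (4,1) = 190 − 164 = 26.
Using column 1: 34 + 52 + 26 + 60 + ? → (2,1) = 190 − 172 = 18.
Column 4 needs 190; the known cells sum to 140, so (1,4) = 50.
From anti-diagonal, 190 − (22 + 24 + 48 + 60) gives (3,3) = 36.
From row 1, 190 − (34 + 28 + 50 + 22) gives (1,2) = 56.
Row 2 needs 190; the known cells sum to 144, so (2,5) = 46.
Column 3: 28 + 62 + 36 + 20 + ? = 190, so (5,3) = 44.
Main diagonal must total 190; the given cells sum to 152, so (5,5) = 38.
Row 5 needs 190; the known cells sum to 158, so (5,2) = 32.
Column 2 must total 190; the given cells sum to 176, so (3,2) = 14.
Column 5: 22 + 46 + 54 + 38 + ? = 190, so (3,5) = 30.

34 56 28 50 22 / 18 40 62 24 46 / 52 14 36 58 30 / 26 48 20 42 54 / 60 32 44 16 38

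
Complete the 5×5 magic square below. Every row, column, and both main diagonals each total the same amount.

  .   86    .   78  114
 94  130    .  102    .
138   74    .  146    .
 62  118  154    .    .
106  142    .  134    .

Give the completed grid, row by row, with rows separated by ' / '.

150 86 122 78 114 / 94 130 66 102 158 / 138 74 110 146 82 / 62 118 154 90 126 / 106 142 98 134 70

Column 2 is already complete: 86 + 130 + 74 + 118 + 142 = 550, so that is the magic constant.
From column 1, 550 − (94 + 138 + 62 + 106) gives (1,1) = 150.
Column 4 must total 550; the given cells sum to 460, so (4,4) = 90.
From anti-diagonal, 550 − (114 + 102 + 118 + 106) gives (3,3) = 110.
Using row 1: 150 + 86 + 78 + 114 + ? → (1,3) = 550 − 428 = 122.
From row 3, 550 − (138 + 74 + 110 + 146) gives (3,5) = 82.
Using row 4: 62 + 118 + 154 + 90 + ? → (4,5) = 550 − 424 = 126.
Main diagonal: 150 + 130 + 110 + 90 + ? = 550, so (5,5) = 70.
Row 5 needs 550; the known cells sum to 452, so (5,3) = 98.
Column 3 needs 550; the known cells sum to 484, so (2,3) = 66.
Column 5 must total 550; the given cells sum to 392, so (2,5) = 158.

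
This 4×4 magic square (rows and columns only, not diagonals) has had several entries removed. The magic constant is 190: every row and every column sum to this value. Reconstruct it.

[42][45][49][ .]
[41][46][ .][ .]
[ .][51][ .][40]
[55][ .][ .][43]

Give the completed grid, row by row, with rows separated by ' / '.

42 45 49 54 / 41 46 50 53 / 52 51 47 40 / 55 48 44 43

Row 1 must total 190; the given cells sum to 136, so (1,4) = 54.
Column 1 needs 190; the known cells sum to 138, so (3,1) = 52.
Using column 2: 45 + 46 + 51 + ? → (4,2) = 190 − 142 = 48.
Using column 4: 54 + 40 + 43 + ? → (2,4) = 190 − 137 = 53.
Row 2 must total 190; the given cells sum to 140, so (2,3) = 50.
Row 3: 52 + 51 + 40 + ? = 190, so (3,3) = 47.
Using row 4: 55 + 48 + 43 + ? → (4,3) = 190 − 146 = 44.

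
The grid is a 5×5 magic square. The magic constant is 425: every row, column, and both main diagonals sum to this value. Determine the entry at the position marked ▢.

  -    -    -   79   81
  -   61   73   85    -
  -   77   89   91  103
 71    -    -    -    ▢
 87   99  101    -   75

From row 3, 425 − (77 + 89 + 91 + 103) gives (3,1) = 65.
Row 5 needs 425; the known cells sum to 362, so (5,4) = 63.
Column 4 needs 425; the known cells sum to 318, so (4,4) = 107.
Using main diagonal: 61 + 89 + 107 + 75 + ? → (1,1) = 425 − 332 = 93.
Anti-diagonal: 81 + 85 + 89 + 87 + ? = 425, so (4,2) = 83.
Using column 1: 93 + 65 + 71 + 87 + ? → (2,1) = 425 − 316 = 109.
The remaining cell in column 2 is (1,2) = 425 − 320 = 105.
Row 1 needs 425; the known cells sum to 358, so (1,3) = 67.
Row 2 must total 425; the given cells sum to 328, so (2,5) = 97.
Column 3 must total 425; the given cells sum to 330, so (4,3) = 95.
Column 5 needs 425; the known cells sum to 356, so (4,5) = 69.

69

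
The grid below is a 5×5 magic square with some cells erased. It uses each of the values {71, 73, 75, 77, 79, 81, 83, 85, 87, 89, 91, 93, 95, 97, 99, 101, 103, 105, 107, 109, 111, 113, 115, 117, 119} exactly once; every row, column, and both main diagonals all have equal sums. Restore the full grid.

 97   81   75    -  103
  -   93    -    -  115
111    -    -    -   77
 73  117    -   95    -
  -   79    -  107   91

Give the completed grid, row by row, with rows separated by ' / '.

97 81 75 119 103 / 109 93 87 71 115 / 111 105 99 83 77 / 73 117 101 95 89 / 85 79 113 107 91

The 25 entries sum to 2375, so each line sums to 2375/5 = 475.
Row 1 needs 475; the known cells sum to 356, so (1,4) = 119.
Column 2 must total 475; the given cells sum to 370, so (3,2) = 105.
Column 5: 103 + 115 + 77 + 91 + ? = 475, so (4,5) = 89.
The remaining cell in main diagonal is (3,3) = 475 − 376 = 99.
Row 3 must total 475; the given cells sum to 392, so (3,4) = 83.
Row 4: 73 + 117 + 95 + 89 + ? = 475, so (4,3) = 101.
Column 4 needs 475; the known cells sum to 404, so (2,4) = 71.
From anti-diagonal, 475 − (103 + 71 + 99 + 117) gives (5,1) = 85.
Row 5 needs 475; the known cells sum to 362, so (5,3) = 113.
The remaining cell in column 1 is (2,1) = 475 − 366 = 109.
Column 3 must total 475; the given cells sum to 388, so (2,3) = 87.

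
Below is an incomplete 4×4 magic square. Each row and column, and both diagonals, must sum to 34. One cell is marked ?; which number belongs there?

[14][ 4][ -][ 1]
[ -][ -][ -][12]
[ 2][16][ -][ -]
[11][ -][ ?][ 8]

From row 1, 34 − (14 + 4 + 1) gives (1,3) = 15.
From column 1, 34 − (14 + 2 + 11) gives (2,1) = 7.
From column 4, 34 − (1 + 12 + 8) gives (3,4) = 13.
Anti-diagonal must total 34; the given cells sum to 28, so (2,3) = 6.
Row 2 needs 34; the known cells sum to 25, so (2,2) = 9.
Row 3 must total 34; the given cells sum to 31, so (3,3) = 3.
From column 2, 34 − (4 + 9 + 16) gives (4,2) = 5.
Column 3: 15 + 6 + 3 + ? = 34, so (4,3) = 10.

10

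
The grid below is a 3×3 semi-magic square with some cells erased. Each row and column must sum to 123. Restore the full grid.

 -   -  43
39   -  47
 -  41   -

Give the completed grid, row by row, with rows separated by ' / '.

Row 2: 39 + 47 + ? = 123, so (2,2) = 37.
Using column 2: 37 + 41 + ? → (1,2) = 123 − 78 = 45.
Column 3: 43 + 47 + ? = 123, so (3,3) = 33.
Using row 1: 45 + 43 + ? → (1,1) = 123 − 88 = 35.
The remaining cell in row 3 is (3,1) = 123 − 74 = 49.

35 45 43 / 39 37 47 / 49 41 33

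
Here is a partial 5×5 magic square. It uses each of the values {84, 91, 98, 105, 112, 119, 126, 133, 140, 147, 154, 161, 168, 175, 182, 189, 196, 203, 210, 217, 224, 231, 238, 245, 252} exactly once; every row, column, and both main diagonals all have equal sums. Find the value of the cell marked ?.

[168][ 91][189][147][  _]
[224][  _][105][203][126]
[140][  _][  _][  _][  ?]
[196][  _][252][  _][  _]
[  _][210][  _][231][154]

217

The 25 entries sum to 4200, so each line sums to 4200/5 = 840.
Row 1 must total 840; the given cells sum to 595, so (1,5) = 245.
The remaining cell in row 2 is (2,2) = 840 − 658 = 182.
From column 1, 840 − (168 + 224 + 140 + 196) gives (5,1) = 112.
Row 5 needs 840; the known cells sum to 707, so (5,3) = 133.
Using column 3: 189 + 105 + 252 + 133 + ? → (3,3) = 840 − 679 = 161.
Using main diagonal: 168 + 182 + 161 + 154 + ? → (4,4) = 840 − 665 = 175.
Anti-diagonal must total 840; the given cells sum to 721, so (4,2) = 119.
The remaining cell in row 4 is (4,5) = 840 − 742 = 98.
The remaining cell in column 2 is (3,2) = 840 − 602 = 238.
Column 4: 147 + 203 + 175 + 231 + ? = 840, so (3,4) = 84.
Column 5: 245 + 126 + 98 + 154 + ? = 840, so (3,5) = 217.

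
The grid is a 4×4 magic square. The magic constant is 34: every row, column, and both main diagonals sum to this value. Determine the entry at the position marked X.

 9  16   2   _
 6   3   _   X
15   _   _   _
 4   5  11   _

The remaining cell in row 1 is (1,4) = 34 − 27 = 7.
Row 4 must total 34; the given cells sum to 20, so (4,4) = 14.
Column 2: 16 + 3 + 5 + ? = 34, so (3,2) = 10.
From main diagonal, 34 − (9 + 3 + 14) gives (3,3) = 8.
Anti-diagonal must total 34; the given cells sum to 21, so (2,3) = 13.
From row 2, 34 − (6 + 3 + 13) gives (2,4) = 12.

12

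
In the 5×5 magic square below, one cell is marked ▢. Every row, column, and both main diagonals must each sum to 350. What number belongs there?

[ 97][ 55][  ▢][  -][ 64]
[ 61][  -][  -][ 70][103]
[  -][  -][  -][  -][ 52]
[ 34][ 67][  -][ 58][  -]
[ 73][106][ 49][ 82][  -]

From row 5, 350 − (73 + 106 + 49 + 82) gives (5,5) = 40.
Column 1: 97 + 61 + 34 + 73 + ? = 350, so (3,1) = 85.
The remaining cell in column 5 is (4,5) = 350 − 259 = 91.
Anti-diagonal needs 350; the known cells sum to 274, so (3,3) = 76.
From row 4, 350 − (34 + 67 + 58 + 91) gives (4,3) = 100.
Main diagonal: 97 + 76 + 58 + 40 + ? = 350, so (2,2) = 79.
Row 2 must total 350; the given cells sum to 313, so (2,3) = 37.
Column 2 must total 350; the given cells sum to 307, so (3,2) = 43.
Column 3: 37 + 76 + 100 + 49 + ? = 350, so (1,3) = 88.

88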